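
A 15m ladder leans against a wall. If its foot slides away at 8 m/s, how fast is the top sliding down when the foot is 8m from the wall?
64√161/161 ≈ 5.044 m/s

x² + y² = 15²
2x·dx/dt + 2y·dy/dt = 0
dy/dt = -x/y · dx/dt = -8/√161 · 8 = -64√161/161 m/s
The top is descending at 64√161/161 ≈ 5.044 m/s.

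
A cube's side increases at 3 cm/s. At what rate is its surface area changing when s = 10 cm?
360 cm²/s

A = 6s²
dA/dt = 12s · ds/dt = 12·10·3 = 360 cm²/s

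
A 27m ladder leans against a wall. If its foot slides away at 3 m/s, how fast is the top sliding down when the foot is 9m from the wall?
3√2/4 ≈ 1.061 m/s

x² + y² = 27²
2x·dx/dt + 2y·dy/dt = 0
dy/dt = -x/y · dx/dt = -9/(18√2) · 3 = -3√2/4 m/s
The top is descending at 3√2/4 ≈ 1.061 m/s.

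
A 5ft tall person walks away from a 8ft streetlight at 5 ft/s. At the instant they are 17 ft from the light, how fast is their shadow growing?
25/3 ft/s

By similar triangles: 8/(x+s) = 5/s
Solving: s = 5x/3
ds/dt = 5/3 · dx/dt = 5/3 · 5 = 25/3 ft/s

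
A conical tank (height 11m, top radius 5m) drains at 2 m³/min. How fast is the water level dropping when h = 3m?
242/(225π) ≈ 0.3424 m/min

r/h = 5/11, so r = (5/11)h
V = (1/3)πr²h = (1/3)π((5/11)h)²h = (25/363)πh³
dV/dh = (25/121)πh²
dh/dt = (dV/dt)/(dV/dh) = -2/((25/121)π·3²) = -242/(225π) m/min
The level is dropping at 242/(225π) ≈ 0.3424 m/min.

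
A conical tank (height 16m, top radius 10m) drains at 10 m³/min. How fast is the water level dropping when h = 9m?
128/(405π) ≈ 0.1006 m/min

r/h = 10/16, so r = (5/8)h
V = (1/3)πr²h = (1/3)π((5/8)h)²h = (25/192)πh³
dV/dh = (25/64)πh²
dh/dt = (dV/dt)/(dV/dh) = -10/((25/64)π·9²) = -128/(405π) m/min
The level is dropping at 128/(405π) ≈ 0.1006 m/min.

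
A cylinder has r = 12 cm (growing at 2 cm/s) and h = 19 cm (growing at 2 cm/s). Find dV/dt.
1200π cm³/s

V = πr²h
dV/dt = 2πrh·dr/dt + πr²·dh/dt
= 2π(12)(19)(2) + π(12)²(2)
= 1200π cm³/s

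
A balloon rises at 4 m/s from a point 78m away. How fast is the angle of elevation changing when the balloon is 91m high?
0.021719 rad/s

tan(θ) = y/78
sec²(θ) · dθ/dt = (1/78) · dy/dt
dθ/dt = cos²(θ)/78 · 4 = 78/(78² + 91²) · 4
dθ/dt = 0.021719 rad/s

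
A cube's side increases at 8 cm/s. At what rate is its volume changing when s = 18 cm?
7776 cm³/s

V = s³
dV/dt = 3s² · ds/dt = 3·18²·8 = 7776 cm³/s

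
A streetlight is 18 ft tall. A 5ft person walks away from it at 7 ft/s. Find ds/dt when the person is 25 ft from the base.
35/13 ft/s

By similar triangles: 18/(x+s) = 5/s
Solving: s = 5x/13
ds/dt = 5/13 · dx/dt = 5/13 · 7 = 35/13 ft/s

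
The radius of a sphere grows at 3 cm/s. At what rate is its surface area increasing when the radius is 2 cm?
48π cm²/s

S = 4πr²
dS/dt = dS/dr · dr/dt = 8πr · 3
At r = 2: dS/dt = 48π cm²/s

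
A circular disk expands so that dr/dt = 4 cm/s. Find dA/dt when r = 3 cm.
24π cm²/s

A = πr²
dA/dt = 2πr · dr/dt = 2π(3)(4) = 24π cm²/s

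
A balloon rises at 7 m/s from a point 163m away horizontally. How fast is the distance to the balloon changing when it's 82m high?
574√197/2561 ≈ 3.146 m/s

z² = 163² + y²
z = √(163² + 82²) = 13√197
dz/dt = y/z · dy/dt = 82/(13√197) · 7 = 574√197/2561 ≈ 3.146 m/s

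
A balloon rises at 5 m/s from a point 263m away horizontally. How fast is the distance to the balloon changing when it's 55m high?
275√72194/72194 ≈ 1.023 m/s

z² = 263² + y²
z = √(263² + 55²) = √72194
dz/dt = y/z · dy/dt = 55/√72194 · 5 = 275√72194/72194 ≈ 1.023 m/s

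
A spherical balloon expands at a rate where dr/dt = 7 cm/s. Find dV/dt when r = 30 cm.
25200π cm³/s

V = (4/3)πr³
dV/dt = dV/dr · dr/dt = 4πr² · 7
At r = 30: dV/dt = 25200π cm³/s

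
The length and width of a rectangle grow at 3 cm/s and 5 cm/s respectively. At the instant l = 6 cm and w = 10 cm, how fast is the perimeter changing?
16 cm/s

P = 2(l + w)
dP/dt = 2(dl/dt + dw/dt) = 2(3 + 5) = 16 cm/s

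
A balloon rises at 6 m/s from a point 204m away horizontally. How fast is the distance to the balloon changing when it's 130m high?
390√14629/14629 ≈ 3.224 m/s

z² = 204² + y²
z = √(204² + 130²) = 2√14629
dz/dt = y/z · dy/dt = 130/(2√14629) · 6 = 390√14629/14629 ≈ 3.224 m/s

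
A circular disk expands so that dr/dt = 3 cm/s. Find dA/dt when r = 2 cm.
12π cm²/s

A = πr²
dA/dt = 2πr · dr/dt = 2π(2)(3) = 12π cm²/s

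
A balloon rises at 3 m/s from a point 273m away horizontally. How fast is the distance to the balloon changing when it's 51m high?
51√8570/8570 ≈ 0.5509 m/s

z² = 273² + y²
z = √(273² + 51²) = 3√8570
dz/dt = y/z · dy/dt = 51/(3√8570) · 3 = 51√8570/8570 ≈ 0.5509 m/s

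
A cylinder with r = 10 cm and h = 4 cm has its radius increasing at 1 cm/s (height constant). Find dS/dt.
48π cm²/s

S = 2πrh + 2πr² (lateral + bases)
dS/dt = (2πh + 4πr)·dr/dt = (2π·4 + 4π·10)·1
= 48π cm²/s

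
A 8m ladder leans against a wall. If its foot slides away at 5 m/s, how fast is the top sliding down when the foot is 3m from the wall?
3√55/11 ≈ 2.023 m/s

x² + y² = 8²
2x·dx/dt + 2y·dy/dt = 0
dy/dt = -x/y · dx/dt = -3/√55 · 5 = -3√55/11 m/s
The top is descending at 3√55/11 ≈ 2.023 m/s.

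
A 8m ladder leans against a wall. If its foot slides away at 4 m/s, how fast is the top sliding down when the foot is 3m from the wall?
12√55/55 ≈ 1.618 m/s

x² + y² = 8²
2x·dx/dt + 2y·dy/dt = 0
dy/dt = -x/y · dx/dt = -3/√55 · 4 = -12√55/55 m/s
The top is descending at 12√55/55 ≈ 1.618 m/s.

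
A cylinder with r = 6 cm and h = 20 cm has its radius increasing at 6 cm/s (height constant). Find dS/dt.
384π cm²/s

S = 2πrh + 2πr² (lateral + bases)
dS/dt = (2πh + 4πr)·dr/dt = (2π·20 + 4π·6)·6
= 384π cm²/s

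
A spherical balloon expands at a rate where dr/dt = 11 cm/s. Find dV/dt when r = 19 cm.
15884π cm³/s

V = (4/3)πr³
dV/dt = dV/dr · dr/dt = 4πr² · 11
At r = 19: dV/dt = 15884π cm³/s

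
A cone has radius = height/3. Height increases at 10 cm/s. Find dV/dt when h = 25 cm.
6250π/9 cm³/s

V = (1/3)π(h/3)²h = πh³/27
dV/dt = πh²/9 · 10
At h = 25: dV/dt = 6250π/9 cm³/s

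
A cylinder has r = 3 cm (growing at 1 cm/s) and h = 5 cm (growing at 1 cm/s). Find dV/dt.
39π cm³/s

V = πr²h
dV/dt = 2πrh·dr/dt + πr²·dh/dt
= 2π(3)(5)(1) + π(3)²(1)
= 39π cm³/s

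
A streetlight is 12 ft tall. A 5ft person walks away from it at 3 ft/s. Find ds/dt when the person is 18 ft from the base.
15/7 ft/s

By similar triangles: 12/(x+s) = 5/s
Solving: s = 5x/7
ds/dt = 5/7 · dx/dt = 5/7 · 3 = 15/7 ft/s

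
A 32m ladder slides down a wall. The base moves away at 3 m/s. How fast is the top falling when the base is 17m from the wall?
17√15/35 ≈ 1.881 m/s

x² + y² = 32²
2x·dx/dt + 2y·dy/dt = 0
dy/dt = -x/y · dx/dt = -17/(7√15) · 3 = -17√15/35 m/s
The top is descending at 17√15/35 ≈ 1.881 m/s.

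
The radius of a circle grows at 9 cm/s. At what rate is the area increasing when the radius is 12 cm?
216π cm²/s

A = πr²
dA/dt = 2πr · dr/dt = 2π(12)(9) = 216π cm²/s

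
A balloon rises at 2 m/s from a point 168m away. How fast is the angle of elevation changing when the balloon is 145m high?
0.006822 rad/s

tan(θ) = y/168
sec²(θ) · dθ/dt = (1/168) · dy/dt
dθ/dt = cos²(θ)/168 · 2 = 168/(168² + 145²) · 2
dθ/dt = 0.006822 rad/s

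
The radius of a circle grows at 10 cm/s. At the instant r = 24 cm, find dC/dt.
20π cm/s

C = 2πr
dC/dt = 2π · dr/dt = 2π · 10 = 20π cm/s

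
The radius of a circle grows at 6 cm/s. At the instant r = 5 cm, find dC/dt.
12π cm/s

C = 2πr
dC/dt = 2π · dr/dt = 2π · 6 = 12π cm/s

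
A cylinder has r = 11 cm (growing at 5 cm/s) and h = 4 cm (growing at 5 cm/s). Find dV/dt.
1045π cm³/s

V = πr²h
dV/dt = 2πrh·dr/dt + πr²·dh/dt
= 2π(11)(4)(5) + π(11)²(5)
= 1045π cm³/s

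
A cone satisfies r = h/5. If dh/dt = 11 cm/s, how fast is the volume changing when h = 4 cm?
176π/25 cm³/s

V = (1/3)π(h/5)²h = πh³/75
dV/dt = πh²/25 · 11
At h = 4: dV/dt = 176π/25 cm³/s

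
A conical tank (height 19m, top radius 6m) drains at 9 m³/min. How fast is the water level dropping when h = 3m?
361/(36π) ≈ 3.192 m/min

r/h = 6/19, so r = (6/19)h
V = (1/3)πr²h = (1/3)π((6/19)h)²h = (12/361)πh³
dV/dh = (36/361)πh²
dh/dt = (dV/dt)/(dV/dh) = -9/((36/361)π·3²) = -361/(36π) m/min
The level is dropping at 361/(36π) ≈ 3.192 m/min.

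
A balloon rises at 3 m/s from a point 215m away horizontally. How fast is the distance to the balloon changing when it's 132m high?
396√63649/63649 ≈ 1.57 m/s

z² = 215² + y²
z = √(215² + 132²) = √63649
dz/dt = y/z · dy/dt = 132/√63649 · 3 = 396√63649/63649 ≈ 1.57 m/s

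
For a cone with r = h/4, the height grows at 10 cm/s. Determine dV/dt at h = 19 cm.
1805π/8 cm³/s

V = (1/3)π(h/4)²h = πh³/48
dV/dt = πh²/16 · 10
At h = 19: dV/dt = 1805π/8 cm³/s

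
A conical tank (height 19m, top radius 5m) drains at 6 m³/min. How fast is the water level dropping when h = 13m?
2166/(4225π) ≈ 0.1632 m/min

r/h = 5/19, so r = (5/19)h
V = (1/3)πr²h = (1/3)π((5/19)h)²h = (25/1083)πh³
dV/dh = (25/361)πh²
dh/dt = (dV/dt)/(dV/dh) = -6/((25/361)π·13²) = -2166/(4225π) m/min
The level is dropping at 2166/(4225π) ≈ 0.1632 m/min.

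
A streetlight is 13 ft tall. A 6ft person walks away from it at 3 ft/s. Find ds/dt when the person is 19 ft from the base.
18/7 ft/s

By similar triangles: 13/(x+s) = 6/s
Solving: s = 6x/7
ds/dt = 6/7 · dx/dt = 6/7 · 3 = 18/7 ft/s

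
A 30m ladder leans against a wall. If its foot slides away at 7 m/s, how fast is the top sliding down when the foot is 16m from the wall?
8√161/23 ≈ 4.413 m/s

x² + y² = 30²
2x·dx/dt + 2y·dy/dt = 0
dy/dt = -x/y · dx/dt = -16/(2√161) · 7 = -8√161/23 m/s
The top is descending at 8√161/23 ≈ 4.413 m/s.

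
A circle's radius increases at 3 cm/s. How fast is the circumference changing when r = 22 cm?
6π cm/s

C = 2πr
dC/dt = 2π · dr/dt = 2π · 3 = 6π cm/s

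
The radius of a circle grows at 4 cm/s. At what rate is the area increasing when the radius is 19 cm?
152π cm²/s

A = πr²
dA/dt = 2πr · dr/dt = 2π(19)(4) = 152π cm²/s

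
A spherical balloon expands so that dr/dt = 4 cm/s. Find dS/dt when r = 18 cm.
576π cm²/s

S = 4πr²
dS/dt = dS/dr · dr/dt = 8πr · 4
At r = 18: dS/dt = 576π cm²/s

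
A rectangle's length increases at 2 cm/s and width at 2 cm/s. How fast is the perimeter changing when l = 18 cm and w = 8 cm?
8 cm/s

P = 2(l + w)
dP/dt = 2(dl/dt + dw/dt) = 2(2 + 2) = 8 cm/s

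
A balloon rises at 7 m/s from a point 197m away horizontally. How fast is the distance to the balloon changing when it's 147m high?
1029√60418/60418 ≈ 4.186 m/s

z² = 197² + y²
z = √(197² + 147²) = √60418
dz/dt = y/z · dy/dt = 147/√60418 · 7 = 1029√60418/60418 ≈ 4.186 m/s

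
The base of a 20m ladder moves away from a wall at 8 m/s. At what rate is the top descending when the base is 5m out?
8√15/15 ≈ 2.066 m/s

x² + y² = 20²
2x·dx/dt + 2y·dy/dt = 0
dy/dt = -x/y · dx/dt = -5/(5√15) · 8 = -8√15/15 m/s
The top is descending at 8√15/15 ≈ 2.066 m/s.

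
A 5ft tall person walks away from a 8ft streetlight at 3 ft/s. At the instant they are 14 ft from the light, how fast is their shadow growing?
5 ft/s

By similar triangles: 8/(x+s) = 5/s
Solving: s = 5x/3
ds/dt = 5/3 · dx/dt = 5/3 · 3 = 5 ft/s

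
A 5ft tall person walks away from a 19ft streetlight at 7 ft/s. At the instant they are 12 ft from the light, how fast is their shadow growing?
5/2 ft/s

By similar triangles: 19/(x+s) = 5/s
Solving: s = 5x/14
ds/dt = 5/14 · dx/dt = 5/14 · 7 = 5/2 ft/s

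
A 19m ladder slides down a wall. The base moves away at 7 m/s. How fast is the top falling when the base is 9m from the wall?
9√70/20 ≈ 3.765 m/s

x² + y² = 19²
2x·dx/dt + 2y·dy/dt = 0
dy/dt = -x/y · dx/dt = -9/(2√70) · 7 = -9√70/20 m/s
The top is descending at 9√70/20 ≈ 3.765 m/s.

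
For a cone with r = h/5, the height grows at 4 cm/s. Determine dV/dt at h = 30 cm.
144π cm³/s

V = (1/3)π(h/5)²h = πh³/75
dV/dt = πh²/25 · 4
At h = 30: dV/dt = 144π cm³/s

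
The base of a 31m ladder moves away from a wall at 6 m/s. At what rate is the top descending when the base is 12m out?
72√817/817 ≈ 2.519 m/s

x² + y² = 31²
2x·dx/dt + 2y·dy/dt = 0
dy/dt = -x/y · dx/dt = -12/√817 · 6 = -72√817/817 m/s
The top is descending at 72√817/817 ≈ 2.519 m/s.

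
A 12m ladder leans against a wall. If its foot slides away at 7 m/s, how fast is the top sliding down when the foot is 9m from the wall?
3√7 ≈ 7.937 m/s

x² + y² = 12²
2x·dx/dt + 2y·dy/dt = 0
dy/dt = -x/y · dx/dt = -9/(3√7) · 7 = -3√7 m/s
The top is descending at 3√7 ≈ 7.937 m/s.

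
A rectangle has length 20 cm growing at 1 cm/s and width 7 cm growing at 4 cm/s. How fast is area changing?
87 cm²/s

A = lw
dA/dt = w·dl/dt + l·dw/dt = 7·1 + 20·4 = 87 cm²/s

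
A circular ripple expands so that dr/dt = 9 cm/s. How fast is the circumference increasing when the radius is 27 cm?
18π cm/s

C = 2πr
dC/dt = 2π · dr/dt = 2π · 9 = 18π cm/s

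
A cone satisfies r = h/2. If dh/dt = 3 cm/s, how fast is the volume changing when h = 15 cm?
675π/4 cm³/s

V = (1/3)π(h/2)²h = πh³/12
dV/dt = πh²/4 · 3
At h = 15: dV/dt = 675π/4 cm³/s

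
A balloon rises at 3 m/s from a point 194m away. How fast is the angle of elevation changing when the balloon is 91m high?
0.012675 rad/s

tan(θ) = y/194
sec²(θ) · dθ/dt = (1/194) · dy/dt
dθ/dt = cos²(θ)/194 · 3 = 194/(194² + 91²) · 3
dθ/dt = 0.012675 rad/s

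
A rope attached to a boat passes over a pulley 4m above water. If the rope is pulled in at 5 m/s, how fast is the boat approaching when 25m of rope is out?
125√609/609 ≈ 5.065 m/s

rope² = x² + 4²
x = √(25² - 4²) = √609
dx/dt = (rope/x) · d(rope)/dt = (25/√609) · (-5) = -125√609/609 m/s
The boat approaches at 125√609/609 ≈ 5.065 m/s.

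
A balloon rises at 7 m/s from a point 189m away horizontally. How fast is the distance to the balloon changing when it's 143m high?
1001√56170/56170 ≈ 4.224 m/s

z² = 189² + y²
z = √(189² + 143²) = √56170
dz/dt = y/z · dy/dt = 143/√56170 · 7 = 1001√56170/56170 ≈ 4.224 m/s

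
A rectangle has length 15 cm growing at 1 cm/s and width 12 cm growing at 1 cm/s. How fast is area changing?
27 cm²/s

A = lw
dA/dt = w·dl/dt + l·dw/dt = 12·1 + 15·1 = 27 cm²/s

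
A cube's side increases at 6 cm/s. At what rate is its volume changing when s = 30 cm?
16200 cm³/s

V = s³
dV/dt = 3s² · ds/dt = 3·30²·6 = 16200 cm³/s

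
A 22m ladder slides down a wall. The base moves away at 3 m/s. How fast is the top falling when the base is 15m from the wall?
45√259/259 ≈ 2.796 m/s

x² + y² = 22²
2x·dx/dt + 2y·dy/dt = 0
dy/dt = -x/y · dx/dt = -15/√259 · 3 = -45√259/259 m/s
The top is descending at 45√259/259 ≈ 2.796 m/s.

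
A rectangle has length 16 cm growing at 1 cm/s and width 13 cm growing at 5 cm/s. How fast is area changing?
93 cm²/s

A = lw
dA/dt = w·dl/dt + l·dw/dt = 13·1 + 16·5 = 93 cm²/s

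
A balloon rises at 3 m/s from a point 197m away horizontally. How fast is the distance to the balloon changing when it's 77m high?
231√44738/44738 ≈ 1.092 m/s

z² = 197² + y²
z = √(197² + 77²) = √44738
dz/dt = y/z · dy/dt = 77/√44738 · 3 = 231√44738/44738 ≈ 1.092 m/s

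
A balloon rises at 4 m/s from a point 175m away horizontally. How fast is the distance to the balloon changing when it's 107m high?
214√42074/21037 ≈ 2.087 m/s

z² = 175² + y²
z = √(175² + 107²) = √42074
dz/dt = y/z · dy/dt = 107/√42074 · 4 = 214√42074/21037 ≈ 2.087 m/s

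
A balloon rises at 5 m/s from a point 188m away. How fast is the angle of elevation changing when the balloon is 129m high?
0.018082 rad/s

tan(θ) = y/188
sec²(θ) · dθ/dt = (1/188) · dy/dt
dθ/dt = cos²(θ)/188 · 5 = 188/(188² + 129²) · 5
dθ/dt = 0.018082 rad/s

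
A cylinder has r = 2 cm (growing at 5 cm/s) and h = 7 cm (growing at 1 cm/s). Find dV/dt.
144π cm³/s

V = πr²h
dV/dt = 2πrh·dr/dt + πr²·dh/dt
= 2π(2)(7)(5) + π(2)²(1)
= 144π cm³/s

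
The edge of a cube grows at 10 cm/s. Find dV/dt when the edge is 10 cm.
3000 cm³/s

V = s³
dV/dt = 3s² · ds/dt = 3·10²·10 = 3000 cm³/s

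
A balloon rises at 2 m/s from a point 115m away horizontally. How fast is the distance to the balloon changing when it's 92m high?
8√41/41 ≈ 1.249 m/s

z² = 115² + y²
z = √(115² + 92²) = 23√41
dz/dt = y/z · dy/dt = 92/(23√41) · 2 = 8√41/41 ≈ 1.249 m/s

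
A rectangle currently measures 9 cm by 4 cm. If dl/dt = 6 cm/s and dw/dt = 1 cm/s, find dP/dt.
14 cm/s

P = 2(l + w)
dP/dt = 2(dl/dt + dw/dt) = 2(6 + 1) = 14 cm/s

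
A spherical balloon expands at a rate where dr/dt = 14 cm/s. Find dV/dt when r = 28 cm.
43904π cm³/s

V = (4/3)πr³
dV/dt = dV/dr · dr/dt = 4πr² · 14
At r = 28: dV/dt = 43904π cm³/s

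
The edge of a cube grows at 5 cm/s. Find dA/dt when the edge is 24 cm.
1440 cm²/s

A = 6s²
dA/dt = 12s · ds/dt = 12·24·5 = 1440 cm²/s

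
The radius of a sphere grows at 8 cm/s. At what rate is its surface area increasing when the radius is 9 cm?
576π cm²/s

S = 4πr²
dS/dt = dS/dr · dr/dt = 8πr · 8
At r = 9: dS/dt = 576π cm²/s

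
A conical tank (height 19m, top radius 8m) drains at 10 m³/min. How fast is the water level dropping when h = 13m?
1805/(5408π) ≈ 0.1062 m/min

r/h = 8/19, so r = (8/19)h
V = (1/3)πr²h = (1/3)π((8/19)h)²h = (64/1083)πh³
dV/dh = (64/361)πh²
dh/dt = (dV/dt)/(dV/dh) = -10/((64/361)π·13²) = -1805/(5408π) m/min
The level is dropping at 1805/(5408π) ≈ 0.1062 m/min.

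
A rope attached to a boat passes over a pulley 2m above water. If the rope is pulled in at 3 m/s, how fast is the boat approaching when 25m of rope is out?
25√69/69 ≈ 3.01 m/s

rope² = x² + 2²
x = √(25² - 2²) = 3√69
dx/dt = (rope/x) · d(rope)/dt = (25/(3√69)) · (-3) = -25√69/69 m/s
The boat approaches at 25√69/69 ≈ 3.01 m/s.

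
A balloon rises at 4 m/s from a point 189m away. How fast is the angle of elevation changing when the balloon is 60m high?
0.019226 rad/s

tan(θ) = y/189
sec²(θ) · dθ/dt = (1/189) · dy/dt
dθ/dt = cos²(θ)/189 · 4 = 189/(189² + 60²) · 4
dθ/dt = 0.019226 rad/s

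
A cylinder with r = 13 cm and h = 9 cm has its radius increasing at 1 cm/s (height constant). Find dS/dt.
70π cm²/s

S = 2πrh + 2πr² (lateral + bases)
dS/dt = (2πh + 4πr)·dr/dt = (2π·9 + 4π·13)·1
= 70π cm²/s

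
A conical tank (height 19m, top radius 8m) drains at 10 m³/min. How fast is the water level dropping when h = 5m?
361/(160π) ≈ 0.7182 m/min

r/h = 8/19, so r = (8/19)h
V = (1/3)πr²h = (1/3)π((8/19)h)²h = (64/1083)πh³
dV/dh = (64/361)πh²
dh/dt = (dV/dt)/(dV/dh) = -10/((64/361)π·5²) = -361/(160π) m/min
The level is dropping at 361/(160π) ≈ 0.7182 m/min.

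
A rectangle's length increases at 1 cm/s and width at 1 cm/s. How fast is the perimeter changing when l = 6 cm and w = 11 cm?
4 cm/s

P = 2(l + w)
dP/dt = 2(dl/dt + dw/dt) = 2(1 + 1) = 4 cm/s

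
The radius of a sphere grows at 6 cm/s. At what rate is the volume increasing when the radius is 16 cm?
6144π cm³/s

V = (4/3)πr³
dV/dt = dV/dr · dr/dt = 4πr² · 6
At r = 16: dV/dt = 6144π cm³/s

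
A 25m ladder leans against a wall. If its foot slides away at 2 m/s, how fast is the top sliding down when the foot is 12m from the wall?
24√481/481 ≈ 1.094 m/s

x² + y² = 25²
2x·dx/dt + 2y·dy/dt = 0
dy/dt = -x/y · dx/dt = -12/√481 · 2 = -24√481/481 m/s
The top is descending at 24√481/481 ≈ 1.094 m/s.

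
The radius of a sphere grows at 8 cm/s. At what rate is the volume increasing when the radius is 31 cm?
30752π cm³/s

V = (4/3)πr³
dV/dt = dV/dr · dr/dt = 4πr² · 8
At r = 31: dV/dt = 30752π cm³/s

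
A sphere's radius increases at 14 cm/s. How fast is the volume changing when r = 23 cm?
29624π cm³/s

V = (4/3)πr³
dV/dt = dV/dr · dr/dt = 4πr² · 14
At r = 23: dV/dt = 29624π cm³/s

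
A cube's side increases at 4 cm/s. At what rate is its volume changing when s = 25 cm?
7500 cm³/s

V = s³
dV/dt = 3s² · ds/dt = 3·25²·4 = 7500 cm³/s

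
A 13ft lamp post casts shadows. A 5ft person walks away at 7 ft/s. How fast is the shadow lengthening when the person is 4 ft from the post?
35/8 ft/s

By similar triangles: 13/(x+s) = 5/s
Solving: s = 5x/8
ds/dt = 5/8 · dx/dt = 5/8 · 7 = 35/8 ft/s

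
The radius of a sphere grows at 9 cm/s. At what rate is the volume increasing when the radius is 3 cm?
324π cm³/s

V = (4/3)πr³
dV/dt = dV/dr · dr/dt = 4πr² · 9
At r = 3: dV/dt = 324π cm³/s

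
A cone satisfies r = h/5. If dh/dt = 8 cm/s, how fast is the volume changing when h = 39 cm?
12168π/25 cm³/s

V = (1/3)π(h/5)²h = πh³/75
dV/dt = πh²/25 · 8
At h = 39: dV/dt = 12168π/25 cm³/s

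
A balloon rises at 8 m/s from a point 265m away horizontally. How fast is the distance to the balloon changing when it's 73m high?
292√75554/37777 ≈ 2.125 m/s

z² = 265² + y²
z = √(265² + 73²) = √75554
dz/dt = y/z · dy/dt = 73/√75554 · 8 = 292√75554/37777 ≈ 2.125 m/s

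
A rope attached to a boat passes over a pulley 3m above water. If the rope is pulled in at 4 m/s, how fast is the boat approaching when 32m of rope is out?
128√1015/1015 ≈ 4.018 m/s

rope² = x² + 3²
x = √(32² - 3²) = √1015
dx/dt = (rope/x) · d(rope)/dt = (32/√1015) · (-4) = -128√1015/1015 m/s
The boat approaches at 128√1015/1015 ≈ 4.018 m/s.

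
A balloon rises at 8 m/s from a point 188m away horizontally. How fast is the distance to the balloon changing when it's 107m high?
856√46793/46793 ≈ 3.957 m/s

z² = 188² + y²
z = √(188² + 107²) = √46793
dz/dt = y/z · dy/dt = 107/√46793 · 8 = 856√46793/46793 ≈ 3.957 m/s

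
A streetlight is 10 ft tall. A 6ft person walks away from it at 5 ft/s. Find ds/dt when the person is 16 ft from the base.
15/2 ft/s

By similar triangles: 10/(x+s) = 6/s
Solving: s = 6x/4
ds/dt = 6/4 · dx/dt = 3/2 · 5 = 15/2 ft/s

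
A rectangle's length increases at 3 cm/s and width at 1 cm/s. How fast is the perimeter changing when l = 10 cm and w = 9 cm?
8 cm/s

P = 2(l + w)
dP/dt = 2(dl/dt + dw/dt) = 2(3 + 1) = 8 cm/s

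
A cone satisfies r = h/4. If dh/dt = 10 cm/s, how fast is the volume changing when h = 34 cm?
1445π/2 cm³/s

V = (1/3)π(h/4)²h = πh³/48
dV/dt = πh²/16 · 10
At h = 34: dV/dt = 1445π/2 cm³/s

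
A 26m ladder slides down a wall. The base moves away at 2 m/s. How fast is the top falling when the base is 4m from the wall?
4√165/165 ≈ 0.3114 m/s

x² + y² = 26²
2x·dx/dt + 2y·dy/dt = 0
dy/dt = -x/y · dx/dt = -4/(2√165) · 2 = -4√165/165 m/s
The top is descending at 4√165/165 ≈ 0.3114 m/s.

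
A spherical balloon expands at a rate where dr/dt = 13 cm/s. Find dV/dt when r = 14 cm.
10192π cm³/s

V = (4/3)πr³
dV/dt = dV/dr · dr/dt = 4πr² · 13
At r = 14: dV/dt = 10192π cm³/s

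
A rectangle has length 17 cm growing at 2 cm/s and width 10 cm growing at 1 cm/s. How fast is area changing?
37 cm²/s

A = lw
dA/dt = w·dl/dt + l·dw/dt = 10·2 + 17·1 = 37 cm²/s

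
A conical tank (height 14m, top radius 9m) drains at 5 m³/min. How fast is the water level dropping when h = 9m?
980/(6561π) ≈ 0.04755 m/min

r/h = 9/14, so r = (9/14)h
V = (1/3)πr²h = (1/3)π((9/14)h)²h = (27/196)πh³
dV/dh = (81/196)πh²
dh/dt = (dV/dt)/(dV/dh) = -5/((81/196)π·9²) = -980/(6561π) m/min
The level is dropping at 980/(6561π) ≈ 0.04755 m/min.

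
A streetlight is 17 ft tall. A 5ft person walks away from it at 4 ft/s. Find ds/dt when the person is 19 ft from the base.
5/3 ft/s

By similar triangles: 17/(x+s) = 5/s
Solving: s = 5x/12
ds/dt = 5/12 · dx/dt = 5/12 · 4 = 5/3 ft/s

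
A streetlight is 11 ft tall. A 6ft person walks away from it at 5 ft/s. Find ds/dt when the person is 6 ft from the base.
6 ft/s

By similar triangles: 11/(x+s) = 6/s
Solving: s = 6x/5
ds/dt = 6/5 · dx/dt = 6/5 · 5 = 6 ft/s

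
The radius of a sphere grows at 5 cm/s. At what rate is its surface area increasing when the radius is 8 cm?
320π cm²/s

S = 4πr²
dS/dt = dS/dr · dr/dt = 8πr · 5
At r = 8: dS/dt = 320π cm²/s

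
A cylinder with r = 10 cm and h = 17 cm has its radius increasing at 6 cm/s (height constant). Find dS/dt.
444π cm²/s

S = 2πrh + 2πr² (lateral + bases)
dS/dt = (2πh + 4πr)·dr/dt = (2π·17 + 4π·10)·6
= 444π cm²/s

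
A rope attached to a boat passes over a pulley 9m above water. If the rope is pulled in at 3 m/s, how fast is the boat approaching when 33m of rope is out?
33√7/28 ≈ 3.118 m/s

rope² = x² + 9²
x = √(33² - 9²) = 12√7
dx/dt = (rope/x) · d(rope)/dt = (33/(12√7)) · (-3) = -33√7/28 m/s
The boat approaches at 33√7/28 ≈ 3.118 m/s.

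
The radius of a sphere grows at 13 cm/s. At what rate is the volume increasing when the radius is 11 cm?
6292π cm³/s

V = (4/3)πr³
dV/dt = dV/dr · dr/dt = 4πr² · 13
At r = 11: dV/dt = 6292π cm³/s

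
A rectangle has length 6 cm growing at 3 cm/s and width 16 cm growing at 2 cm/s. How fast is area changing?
60 cm²/s

A = lw
dA/dt = w·dl/dt + l·dw/dt = 16·3 + 6·2 = 60 cm²/s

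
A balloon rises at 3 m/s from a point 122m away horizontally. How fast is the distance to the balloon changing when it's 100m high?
150√6221/6221 ≈ 1.902 m/s

z² = 122² + y²
z = √(122² + 100²) = 2√6221
dz/dt = y/z · dy/dt = 100/(2√6221) · 3 = 150√6221/6221 ≈ 1.902 m/s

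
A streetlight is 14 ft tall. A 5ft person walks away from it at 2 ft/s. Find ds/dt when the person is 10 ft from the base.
10/9 ft/s

By similar triangles: 14/(x+s) = 5/s
Solving: s = 5x/9
ds/dt = 5/9 · dx/dt = 5/9 · 2 = 10/9 ft/s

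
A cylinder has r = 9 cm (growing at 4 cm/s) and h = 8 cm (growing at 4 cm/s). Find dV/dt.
900π cm³/s

V = πr²h
dV/dt = 2πrh·dr/dt + πr²·dh/dt
= 2π(9)(8)(4) + π(9)²(4)
= 900π cm³/s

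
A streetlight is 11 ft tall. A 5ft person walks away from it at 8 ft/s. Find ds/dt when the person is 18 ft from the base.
20/3 ft/s

By similar triangles: 11/(x+s) = 5/s
Solving: s = 5x/6
ds/dt = 5/6 · dx/dt = 5/6 · 8 = 20/3 ft/s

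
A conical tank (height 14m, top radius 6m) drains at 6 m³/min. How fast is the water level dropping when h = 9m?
98/(243π) ≈ 0.1284 m/min

r/h = 6/14, so r = (3/7)h
V = (1/3)πr²h = (1/3)π((3/7)h)²h = (3/49)πh³
dV/dh = (9/49)πh²
dh/dt = (dV/dt)/(dV/dh) = -6/((9/49)π·9²) = -98/(243π) m/min
The level is dropping at 98/(243π) ≈ 0.1284 m/min.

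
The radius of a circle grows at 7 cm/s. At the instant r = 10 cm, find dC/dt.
14π cm/s

C = 2πr
dC/dt = 2π · dr/dt = 2π · 7 = 14π cm/s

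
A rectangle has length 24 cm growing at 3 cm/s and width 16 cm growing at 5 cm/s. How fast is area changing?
168 cm²/s

A = lw
dA/dt = w·dl/dt + l·dw/dt = 16·3 + 24·5 = 168 cm²/s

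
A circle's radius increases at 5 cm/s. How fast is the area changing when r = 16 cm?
160π cm²/s

A = πr²
dA/dt = 2πr · dr/dt = 2π(16)(5) = 160π cm²/s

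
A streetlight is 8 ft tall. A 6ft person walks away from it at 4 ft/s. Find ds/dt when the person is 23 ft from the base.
12 ft/s

By similar triangles: 8/(x+s) = 6/s
Solving: s = 6x/2
ds/dt = 6/2 · dx/dt = 3 · 4 = 12 ft/s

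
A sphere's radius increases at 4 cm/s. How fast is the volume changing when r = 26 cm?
10816π cm³/s

V = (4/3)πr³
dV/dt = dV/dr · dr/dt = 4πr² · 4
At r = 26: dV/dt = 10816π cm³/s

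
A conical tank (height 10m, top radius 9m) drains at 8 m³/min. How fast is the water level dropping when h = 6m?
200/(729π) ≈ 0.08733 m/min

r/h = 9/10, so r = (9/10)h
V = (1/3)πr²h = (1/3)π((9/10)h)²h = (27/100)πh³
dV/dh = (81/100)πh²
dh/dt = (dV/dt)/(dV/dh) = -8/((81/100)π·6²) = -200/(729π) m/min
The level is dropping at 200/(729π) ≈ 0.08733 m/min.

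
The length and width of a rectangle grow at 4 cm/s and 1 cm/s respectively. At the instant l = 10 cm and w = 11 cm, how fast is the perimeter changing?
10 cm/s

P = 2(l + w)
dP/dt = 2(dl/dt + dw/dt) = 2(4 + 1) = 10 cm/s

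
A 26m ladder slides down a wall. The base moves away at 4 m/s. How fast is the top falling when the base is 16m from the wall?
32√105/105 ≈ 3.123 m/s

x² + y² = 26²
2x·dx/dt + 2y·dy/dt = 0
dy/dt = -x/y · dx/dt = -16/(2√105) · 4 = -32√105/105 m/s
The top is descending at 32√105/105 ≈ 3.123 m/s.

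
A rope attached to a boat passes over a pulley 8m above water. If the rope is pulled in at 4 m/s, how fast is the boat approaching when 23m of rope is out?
92√465/465 ≈ 4.266 m/s

rope² = x² + 8²
x = √(23² - 8²) = √465
dx/dt = (rope/x) · d(rope)/dt = (23/√465) · (-4) = -92√465/465 m/s
The boat approaches at 92√465/465 ≈ 4.266 m/s.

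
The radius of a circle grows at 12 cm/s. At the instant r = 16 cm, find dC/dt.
24π cm/s

C = 2πr
dC/dt = 2π · dr/dt = 2π · 12 = 24π cm/s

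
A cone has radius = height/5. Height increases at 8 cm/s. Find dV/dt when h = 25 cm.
200π cm³/s

V = (1/3)π(h/5)²h = πh³/75
dV/dt = πh²/25 · 8
At h = 25: dV/dt = 200π cm³/s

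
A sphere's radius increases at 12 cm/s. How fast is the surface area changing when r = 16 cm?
1536π cm²/s

S = 4πr²
dS/dt = dS/dr · dr/dt = 8πr · 12
At r = 16: dS/dt = 1536π cm²/s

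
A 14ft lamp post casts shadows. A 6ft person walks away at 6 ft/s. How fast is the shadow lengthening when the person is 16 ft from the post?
9/2 ft/s

By similar triangles: 14/(x+s) = 6/s
Solving: s = 6x/8
ds/dt = 6/8 · dx/dt = 3/4 · 6 = 9/2 ft/s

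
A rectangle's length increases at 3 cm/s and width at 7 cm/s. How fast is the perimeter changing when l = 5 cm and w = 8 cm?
20 cm/s

P = 2(l + w)
dP/dt = 2(dl/dt + dw/dt) = 2(3 + 7) = 20 cm/s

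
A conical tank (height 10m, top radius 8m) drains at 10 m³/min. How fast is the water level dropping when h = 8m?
125/(512π) ≈ 0.07771 m/min

r/h = 8/10, so r = (4/5)h
V = (1/3)πr²h = (1/3)π((4/5)h)²h = (16/75)πh³
dV/dh = (16/25)πh²
dh/dt = (dV/dt)/(dV/dh) = -10/((16/25)π·8²) = -125/(512π) m/min
The level is dropping at 125/(512π) ≈ 0.07771 m/min.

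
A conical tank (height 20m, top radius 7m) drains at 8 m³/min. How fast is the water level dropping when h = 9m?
3200/(3969π) ≈ 0.2566 m/min

r/h = 7/20, so r = (7/20)h
V = (1/3)πr²h = (1/3)π((7/20)h)²h = (49/1200)πh³
dV/dh = (49/400)πh²
dh/dt = (dV/dt)/(dV/dh) = -8/((49/400)π·9²) = -3200/(3969π) m/min
The level is dropping at 3200/(3969π) ≈ 0.2566 m/min.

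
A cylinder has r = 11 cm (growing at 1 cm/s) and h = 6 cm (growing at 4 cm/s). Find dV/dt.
616π cm³/s

V = πr²h
dV/dt = 2πrh·dr/dt + πr²·dh/dt
= 2π(11)(6)(1) + π(11)²(4)
= 616π cm³/s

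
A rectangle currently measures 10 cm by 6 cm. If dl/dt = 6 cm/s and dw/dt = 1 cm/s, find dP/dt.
14 cm/s

P = 2(l + w)
dP/dt = 2(dl/dt + dw/dt) = 2(6 + 1) = 14 cm/s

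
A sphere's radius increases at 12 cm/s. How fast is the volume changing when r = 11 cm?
5808π cm³/s

V = (4/3)πr³
dV/dt = dV/dr · dr/dt = 4πr² · 12
At r = 11: dV/dt = 5808π cm³/s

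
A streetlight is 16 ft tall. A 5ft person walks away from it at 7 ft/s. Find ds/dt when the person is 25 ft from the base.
35/11 ft/s

By similar triangles: 16/(x+s) = 5/s
Solving: s = 5x/11
ds/dt = 5/11 · dx/dt = 5/11 · 7 = 35/11 ft/s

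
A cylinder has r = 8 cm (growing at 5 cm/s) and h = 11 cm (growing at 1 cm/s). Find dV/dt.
944π cm³/s

V = πr²h
dV/dt = 2πrh·dr/dt + πr²·dh/dt
= 2π(8)(11)(5) + π(8)²(1)
= 944π cm³/s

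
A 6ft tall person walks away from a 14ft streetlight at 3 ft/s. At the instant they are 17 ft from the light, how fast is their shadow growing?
9/4 ft/s

By similar triangles: 14/(x+s) = 6/s
Solving: s = 6x/8
ds/dt = 6/8 · dx/dt = 3/4 · 3 = 9/4 ft/s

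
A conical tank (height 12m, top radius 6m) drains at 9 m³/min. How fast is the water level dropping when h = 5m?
36/(25π) ≈ 0.4584 m/min

r/h = 6/12, so r = (1/2)h
V = (1/3)πr²h = (1/3)π((1/2)h)²h = (1/12)πh³
dV/dh = (1/4)πh²
dh/dt = (dV/dt)/(dV/dh) = -9/((1/4)π·5²) = -36/(25π) m/min
The level is dropping at 36/(25π) ≈ 0.4584 m/min.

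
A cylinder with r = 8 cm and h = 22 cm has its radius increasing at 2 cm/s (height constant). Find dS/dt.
152π cm²/s

S = 2πrh + 2πr² (lateral + bases)
dS/dt = (2πh + 4πr)·dr/dt = (2π·22 + 4π·8)·2
= 152π cm²/s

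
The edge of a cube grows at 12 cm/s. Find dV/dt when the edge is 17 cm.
10404 cm³/s

V = s³
dV/dt = 3s² · ds/dt = 3·17²·12 = 10404 cm³/s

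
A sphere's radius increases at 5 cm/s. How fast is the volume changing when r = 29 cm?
16820π cm³/s

V = (4/3)πr³
dV/dt = dV/dr · dr/dt = 4πr² · 5
At r = 29: dV/dt = 16820π cm³/s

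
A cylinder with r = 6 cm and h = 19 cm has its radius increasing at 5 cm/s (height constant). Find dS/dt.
310π cm²/s

S = 2πrh + 2πr² (lateral + bases)
dS/dt = (2πh + 4πr)·dr/dt = (2π·19 + 4π·6)·5
= 310π cm²/s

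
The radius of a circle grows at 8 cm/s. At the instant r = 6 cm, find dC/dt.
16π cm/s

C = 2πr
dC/dt = 2π · dr/dt = 2π · 8 = 16π cm/s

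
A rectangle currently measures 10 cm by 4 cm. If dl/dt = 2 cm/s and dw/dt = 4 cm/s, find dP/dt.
12 cm/s

P = 2(l + w)
dP/dt = 2(dl/dt + dw/dt) = 2(2 + 4) = 12 cm/s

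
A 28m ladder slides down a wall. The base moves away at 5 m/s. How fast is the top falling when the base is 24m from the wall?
30√13/13 ≈ 8.321 m/s

x² + y² = 28²
2x·dx/dt + 2y·dy/dt = 0
dy/dt = -x/y · dx/dt = -24/(4√13) · 5 = -30√13/13 m/s
The top is descending at 30√13/13 ≈ 8.321 m/s.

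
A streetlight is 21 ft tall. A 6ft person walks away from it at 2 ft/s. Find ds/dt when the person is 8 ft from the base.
4/5 ft/s

By similar triangles: 21/(x+s) = 6/s
Solving: s = 6x/15
ds/dt = 6/15 · dx/dt = 2/5 · 2 = 4/5 ft/s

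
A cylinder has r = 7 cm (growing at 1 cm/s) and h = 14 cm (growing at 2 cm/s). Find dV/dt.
294π cm³/s

V = πr²h
dV/dt = 2πrh·dr/dt + πr²·dh/dt
= 2π(7)(14)(1) + π(7)²(2)
= 294π cm³/s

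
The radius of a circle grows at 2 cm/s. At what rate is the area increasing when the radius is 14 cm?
56π cm²/s

A = πr²
dA/dt = 2πr · dr/dt = 2π(14)(2) = 56π cm²/s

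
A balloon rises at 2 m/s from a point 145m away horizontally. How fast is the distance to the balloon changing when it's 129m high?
129√37666/18833 ≈ 1.329 m/s

z² = 145² + y²
z = √(145² + 129²) = √37666
dz/dt = y/z · dy/dt = 129/√37666 · 2 = 129√37666/18833 ≈ 1.329 m/s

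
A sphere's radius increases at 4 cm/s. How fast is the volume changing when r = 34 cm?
18496π cm³/s

V = (4/3)πr³
dV/dt = dV/dr · dr/dt = 4πr² · 4
At r = 34: dV/dt = 18496π cm³/s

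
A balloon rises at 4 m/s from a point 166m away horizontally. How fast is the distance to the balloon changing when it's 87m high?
348√1405/7025 ≈ 1.857 m/s

z² = 166² + y²
z = √(166² + 87²) = 5√1405
dz/dt = y/z · dy/dt = 87/(5√1405) · 4 = 348√1405/7025 ≈ 1.857 m/s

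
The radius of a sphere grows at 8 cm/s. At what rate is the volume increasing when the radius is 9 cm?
2592π cm³/s

V = (4/3)πr³
dV/dt = dV/dr · dr/dt = 4πr² · 8
At r = 9: dV/dt = 2592π cm³/s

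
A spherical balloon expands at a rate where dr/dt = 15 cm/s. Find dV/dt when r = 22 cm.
29040π cm³/s

V = (4/3)πr³
dV/dt = dV/dr · dr/dt = 4πr² · 15
At r = 22: dV/dt = 29040π cm³/s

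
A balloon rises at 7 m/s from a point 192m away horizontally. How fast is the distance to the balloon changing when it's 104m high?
91√745/745 ≈ 3.334 m/s

z² = 192² + y²
z = √(192² + 104²) = 8√745
dz/dt = y/z · dy/dt = 104/(8√745) · 7 = 91√745/745 ≈ 3.334 m/s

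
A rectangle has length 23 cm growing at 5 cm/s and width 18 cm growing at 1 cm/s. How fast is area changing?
113 cm²/s

A = lw
dA/dt = w·dl/dt + l·dw/dt = 18·5 + 23·1 = 113 cm²/s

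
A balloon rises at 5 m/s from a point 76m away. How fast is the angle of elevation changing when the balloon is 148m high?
0.013728 rad/s

tan(θ) = y/76
sec²(θ) · dθ/dt = (1/76) · dy/dt
dθ/dt = cos²(θ)/76 · 5 = 76/(76² + 148²) · 5
dθ/dt = 0.013728 rad/s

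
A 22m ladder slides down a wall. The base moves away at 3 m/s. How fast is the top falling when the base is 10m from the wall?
5√6/8 ≈ 1.531 m/s

x² + y² = 22²
2x·dx/dt + 2y·dy/dt = 0
dy/dt = -x/y · dx/dt = -10/(8√6) · 3 = -5√6/8 m/s
The top is descending at 5√6/8 ≈ 1.531 m/s.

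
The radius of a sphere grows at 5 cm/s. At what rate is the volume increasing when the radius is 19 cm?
7220π cm³/s

V = (4/3)πr³
dV/dt = dV/dr · dr/dt = 4πr² · 5
At r = 19: dV/dt = 7220π cm³/s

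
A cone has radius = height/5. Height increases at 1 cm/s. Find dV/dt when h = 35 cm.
49π cm³/s

V = (1/3)π(h/5)²h = πh³/75
dV/dt = πh²/25 · 1
At h = 35: dV/dt = 49π cm³/s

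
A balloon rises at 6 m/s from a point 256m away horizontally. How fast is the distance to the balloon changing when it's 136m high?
102√1313/1313 ≈ 2.815 m/s

z² = 256² + y²
z = √(256² + 136²) = 8√1313
dz/dt = y/z · dy/dt = 136/(8√1313) · 6 = 102√1313/1313 ≈ 2.815 m/s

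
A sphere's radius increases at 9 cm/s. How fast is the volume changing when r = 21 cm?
15876π cm³/s

V = (4/3)πr³
dV/dt = dV/dr · dr/dt = 4πr² · 9
At r = 21: dV/dt = 15876π cm³/s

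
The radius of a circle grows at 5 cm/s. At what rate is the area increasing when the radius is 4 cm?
40π cm²/s

A = πr²
dA/dt = 2πr · dr/dt = 2π(4)(5) = 40π cm²/s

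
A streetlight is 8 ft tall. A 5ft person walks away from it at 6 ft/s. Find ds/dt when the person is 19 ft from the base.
10 ft/s

By similar triangles: 8/(x+s) = 5/s
Solving: s = 5x/3
ds/dt = 5/3 · dx/dt = 5/3 · 6 = 10 ft/s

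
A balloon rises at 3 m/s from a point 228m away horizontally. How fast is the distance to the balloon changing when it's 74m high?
111√85/1105 ≈ 0.9261 m/s

z² = 228² + y²
z = √(228² + 74²) = 26√85
dz/dt = y/z · dy/dt = 74/(26√85) · 3 = 111√85/1105 ≈ 0.9261 m/s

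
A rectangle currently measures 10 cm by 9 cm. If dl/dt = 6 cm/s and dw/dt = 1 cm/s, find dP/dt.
14 cm/s

P = 2(l + w)
dP/dt = 2(dl/dt + dw/dt) = 2(6 + 1) = 14 cm/s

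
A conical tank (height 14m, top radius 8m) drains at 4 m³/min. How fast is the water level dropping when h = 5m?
49/(100π) ≈ 0.156 m/min

r/h = 8/14, so r = (4/7)h
V = (1/3)πr²h = (1/3)π((4/7)h)²h = (16/147)πh³
dV/dh = (16/49)πh²
dh/dt = (dV/dt)/(dV/dh) = -4/((16/49)π·5²) = -49/(100π) m/min
The level is dropping at 49/(100π) ≈ 0.156 m/min.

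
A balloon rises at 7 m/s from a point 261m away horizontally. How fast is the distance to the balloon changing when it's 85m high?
595√75346/75346 ≈ 2.168 m/s

z² = 261² + y²
z = √(261² + 85²) = √75346
dz/dt = y/z · dy/dt = 85/√75346 · 7 = 595√75346/75346 ≈ 2.168 m/s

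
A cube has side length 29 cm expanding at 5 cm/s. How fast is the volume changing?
12615 cm³/s

V = s³
dV/dt = 3s² · ds/dt = 3·29²·5 = 12615 cm³/s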